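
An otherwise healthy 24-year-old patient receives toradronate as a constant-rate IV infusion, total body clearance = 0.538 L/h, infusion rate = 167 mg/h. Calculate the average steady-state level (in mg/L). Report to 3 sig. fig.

310 mg/L

At steady state Css = R₀ / CL = 167 / 0.5380 = 310.4 mg/L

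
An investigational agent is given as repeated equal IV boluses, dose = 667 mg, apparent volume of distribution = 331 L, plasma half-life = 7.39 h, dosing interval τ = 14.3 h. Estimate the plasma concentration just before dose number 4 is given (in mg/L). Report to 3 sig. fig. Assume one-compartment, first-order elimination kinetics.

C₀ per dose = Dose / Vd = 667 / 331 = 2.015 mg/L
k = ln2 / t½ = 0.693147 / 7.39 = 0.09380 h⁻¹
Fraction remaining after one interval: r = e^(−kτ) = e^(−0.09380 × 14.3) = 0.2615
Before dose 4, 3 doses have been given (aged 1τ, 2τ, 3τ).
C_trough = C₀ × (r + r² + … + r^3) = C₀ × r(1−r^3)/(1−r)
        = 2.015 × 0.2615 × (1 − 0.01788) / (1 − 0.2615) = 0.7007 mg/L

0.701 mg/L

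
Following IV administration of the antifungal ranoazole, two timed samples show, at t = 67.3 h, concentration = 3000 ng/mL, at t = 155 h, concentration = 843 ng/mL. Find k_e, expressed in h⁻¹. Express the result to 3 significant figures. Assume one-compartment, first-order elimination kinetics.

0.0145 h⁻¹

k = ln(C₁/C₂) / (t₂ − t₁) = ln(3000/843) / (155 − 67.3)
  = 1.269 / 87.70 = 0.01447 h⁻¹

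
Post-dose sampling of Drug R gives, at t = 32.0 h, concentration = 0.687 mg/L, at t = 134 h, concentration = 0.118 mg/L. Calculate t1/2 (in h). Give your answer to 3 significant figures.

k = ln(C₁/C₂) / (t₂ − t₁) = ln(0.687/0.118) / (134 − 32.0)
  = 1.762 / 102.0 = 0.01727 h⁻¹
t½ = ln2 / k = 0.693147 / 0.01727 = 40.14 h

40.1 h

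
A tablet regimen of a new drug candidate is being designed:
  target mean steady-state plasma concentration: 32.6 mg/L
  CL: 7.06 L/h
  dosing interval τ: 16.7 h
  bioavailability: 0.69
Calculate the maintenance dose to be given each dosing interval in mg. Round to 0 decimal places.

5570 mg

At steady state, F × (Dose/τ) = Css × CL.
Dose = Css × CL × τ / F = 32.6 × 7.060 × 16.7 / 0.69 = 5570 mg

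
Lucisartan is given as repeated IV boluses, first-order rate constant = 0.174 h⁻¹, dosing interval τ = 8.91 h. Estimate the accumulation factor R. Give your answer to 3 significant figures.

1.27

e^(−kτ) = e^(−0.1740 × 8.91) = 0.2122
Accumulation ratio R = 1 / (1 − e^(−kτ)) = 1 / (1 − 0.2122) = 1.269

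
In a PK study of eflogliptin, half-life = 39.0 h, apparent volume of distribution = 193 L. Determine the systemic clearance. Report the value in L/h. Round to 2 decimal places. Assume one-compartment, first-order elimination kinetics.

3.43 L/h

k = ln2 / t½ = 0.693147 / 39.0 = 0.01777 h⁻¹
CL = k × Vd = 0.01777 × 193 = 3.430 L/h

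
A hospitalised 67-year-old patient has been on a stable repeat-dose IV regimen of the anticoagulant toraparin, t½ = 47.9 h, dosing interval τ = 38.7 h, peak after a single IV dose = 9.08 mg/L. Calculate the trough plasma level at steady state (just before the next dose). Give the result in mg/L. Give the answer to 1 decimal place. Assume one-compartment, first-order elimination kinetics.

12.1 mg/L

k = ln2 / t½ = 0.693147 / 47.9 = 0.01447 h⁻¹
e^(−kτ) = e^(−0.01447 × 38.7) = 0.5712
Accumulation ratio R = 1 / (1 − e^(−kτ)) = 1 / (1 − 0.5712) = 2.332
Steady-state trough = C₀ × R × e^(−kτ) = 9.08 × 2.332 × 0.5712 = 12.09 mg/L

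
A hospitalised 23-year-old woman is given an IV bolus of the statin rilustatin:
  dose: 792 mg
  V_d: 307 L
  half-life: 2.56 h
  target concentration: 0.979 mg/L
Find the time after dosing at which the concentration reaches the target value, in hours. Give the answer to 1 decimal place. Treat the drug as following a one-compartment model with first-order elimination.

3.6 h

C₀ = Dose / Vd = 792.0 / 307 = 2.580 mg/L
k = ln2 / t½ = 0.693147 / 2.56 = 0.2708 h⁻¹
t = ln(C₀ / C) / k = ln(2.580 / 0.979) / 0.2708
  = ln(2.635) / 0.2708 = 0.9689 / 0.2708 = 3.578 h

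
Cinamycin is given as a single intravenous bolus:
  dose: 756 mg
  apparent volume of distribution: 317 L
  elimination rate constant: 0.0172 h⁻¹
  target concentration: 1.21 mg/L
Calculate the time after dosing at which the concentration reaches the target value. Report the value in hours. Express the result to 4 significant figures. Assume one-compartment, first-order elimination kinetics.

39.45 h

C₀ = Dose / Vd = 756.0 / 317 = 2.385 mg/L
t = ln(C₀ / C) / k = ln(2.385 / 1.21) / 0.01720
  = ln(1.971) / 0.01720 = 0.6785 / 0.01720 = 39.45 h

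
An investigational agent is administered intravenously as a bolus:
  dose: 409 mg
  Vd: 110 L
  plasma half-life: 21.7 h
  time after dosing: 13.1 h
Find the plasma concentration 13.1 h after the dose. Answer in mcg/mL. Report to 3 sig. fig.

C₀ = Dose / Vd = 409.0 / 110 = 3.718 mg/L
k = ln2 / t½ = 0.693147 / 21.7 = 0.03194 h⁻¹
C = C₀ · e^(−k·t) = 3.718 × e^(−0.03194 × 13.1)
  = 3.718 × 0.6581 = 2.447 mg/L
(2.447 mg/L = 2.447 mcg/mL)

2.45 mcg/mL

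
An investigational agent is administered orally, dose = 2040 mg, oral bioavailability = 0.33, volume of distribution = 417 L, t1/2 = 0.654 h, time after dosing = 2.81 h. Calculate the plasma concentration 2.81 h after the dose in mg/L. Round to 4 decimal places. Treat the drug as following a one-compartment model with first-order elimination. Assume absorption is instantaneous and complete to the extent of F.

Amount reaching circulation = F × Dose = 0.33 × 2040 = 673.2 mg
C₀ = F·Dose / Vd = 673.2 / 417 = 1.614 mg/L
k = ln2 / t½ = 0.693147 / 0.654 = 1.060 h⁻¹
C = C₀ · e^(−k·t) = 1.614 × e^(−1.060 × 2.81)
  = 1.614 × 0.05086 = 0.08209 mg/L

0.0821 mg/L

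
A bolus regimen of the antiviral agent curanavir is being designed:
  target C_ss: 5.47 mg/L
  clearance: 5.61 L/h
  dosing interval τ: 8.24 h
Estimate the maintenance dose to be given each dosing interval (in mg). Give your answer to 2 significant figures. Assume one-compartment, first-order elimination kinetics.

At steady state, Dose/τ = Css × CL.
Dose = Css × CL × τ = 5.47 × 5.610 × 8.24 = 252.9 mg

250 mg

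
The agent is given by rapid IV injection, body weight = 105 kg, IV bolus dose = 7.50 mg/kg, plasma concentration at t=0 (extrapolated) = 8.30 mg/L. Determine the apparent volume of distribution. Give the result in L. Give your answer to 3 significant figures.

Dose = 7.50 × 105 = 787.5 mg
Vd = Dose / C₀ = 787.5 / 8.30 = 94.88 L

94.9 L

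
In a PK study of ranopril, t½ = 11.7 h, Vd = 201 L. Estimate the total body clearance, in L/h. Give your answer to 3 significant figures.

11.9 L/h

k = ln2 / t½ = 0.693147 / 11.7 = 0.05924 h⁻¹
CL = k × Vd = 0.05924 × 201 = 11.91 L/h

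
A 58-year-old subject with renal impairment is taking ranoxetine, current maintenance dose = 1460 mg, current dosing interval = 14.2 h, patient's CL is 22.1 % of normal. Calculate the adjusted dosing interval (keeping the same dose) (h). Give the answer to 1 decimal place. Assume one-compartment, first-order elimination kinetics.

64.3 h

To keep the same average steady-state level, dosing rate must scale with clearance.
CL ratio = 22.1 / 100 = 0.2210
New interval (same dose) = 14.2 / 0.2210 = 64.25 h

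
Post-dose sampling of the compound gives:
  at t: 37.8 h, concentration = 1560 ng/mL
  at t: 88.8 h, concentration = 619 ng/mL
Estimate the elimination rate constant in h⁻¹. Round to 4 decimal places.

0.0181 h⁻¹

k = ln(C₁/C₂) / (t₂ − t₁) = ln(1560/619) / (88.8 − 37.8)
  = 0.9243 / 51.00 = 0.01812 h⁻¹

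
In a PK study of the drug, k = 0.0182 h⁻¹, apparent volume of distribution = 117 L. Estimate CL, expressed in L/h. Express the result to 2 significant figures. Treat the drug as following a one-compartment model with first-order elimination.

2.1 L/h

CL = k × Vd = 0.0182 × 117 = 2.129 L/h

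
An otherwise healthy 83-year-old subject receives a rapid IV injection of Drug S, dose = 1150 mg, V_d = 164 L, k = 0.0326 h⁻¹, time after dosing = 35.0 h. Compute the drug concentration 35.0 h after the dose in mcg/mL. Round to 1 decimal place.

C₀ = Dose / Vd = 1150 / 164 = 7.012 mg/L
C = C₀ · e^(−k·t) = 7.012 × e^(−0.03260 × 35.0)
  = 7.012 × 0.3195 = 2.240 mg/L
(2.240 mg/L = 2.240 mcg/mL)

2.2 mcg/mL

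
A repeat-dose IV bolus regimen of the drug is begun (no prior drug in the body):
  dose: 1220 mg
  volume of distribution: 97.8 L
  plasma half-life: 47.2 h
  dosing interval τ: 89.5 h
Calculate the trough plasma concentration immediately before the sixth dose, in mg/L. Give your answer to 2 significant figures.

C₀ per dose = Dose / Vd = 1220 / 97.8 = 12.47 mg/L
k = ln2 / t½ = 0.693147 / 47.2 = 0.01469 h⁻¹
Fraction remaining after one interval: r = e^(−kτ) = e^(−0.01469 × 89.5) = 0.2685
Before dose 6, 5 doses have been given (aged 1τ, 2τ, 3τ, 4τ, 5τ).
C_trough = C₀ × (r + r² + … + r^5) = C₀ × r(1−r^5)/(1−r)
        = 12.47 × 0.2685 × (1 − 0.001395) / (1 − 0.2685) = 4.571 mg/L

4.6 mg/L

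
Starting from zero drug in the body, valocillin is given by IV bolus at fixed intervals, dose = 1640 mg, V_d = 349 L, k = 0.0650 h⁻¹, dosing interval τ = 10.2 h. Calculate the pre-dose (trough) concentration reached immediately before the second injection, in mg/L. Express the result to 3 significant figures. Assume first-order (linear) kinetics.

2.42 mg/L

C₀ per dose = Dose / Vd = 1640 / 349 = 4.699 mg/L
Fraction remaining after one interval: r = e^(−kτ) = e^(−0.06500 × 10.2) = 0.5153
Before dose 2, 1 dose has been given (aged 1τ).
C_trough = C₀ × r = 4.699 × 0.5153 = 2.421 mg/L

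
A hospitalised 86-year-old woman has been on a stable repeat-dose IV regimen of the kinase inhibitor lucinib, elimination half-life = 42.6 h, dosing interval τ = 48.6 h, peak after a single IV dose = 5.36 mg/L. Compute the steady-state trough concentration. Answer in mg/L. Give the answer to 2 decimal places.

k = ln2 / t½ = 0.693147 / 42.6 = 0.01627 h⁻¹
e^(−kτ) = e^(−0.01627 × 48.6) = 0.4535
Accumulation ratio R = 1 / (1 − e^(−kτ)) = 1 / (1 − 0.4535) = 1.830
Steady-state trough = C₀ × R × e^(−kτ) = 5.36 × 1.830 × 0.4535 = 4.448 mg/L

4.45 mg/L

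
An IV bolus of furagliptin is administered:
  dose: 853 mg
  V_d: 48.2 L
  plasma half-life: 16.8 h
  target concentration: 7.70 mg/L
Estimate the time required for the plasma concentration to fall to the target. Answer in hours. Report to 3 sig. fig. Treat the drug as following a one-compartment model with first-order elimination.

C₀ = Dose / Vd = 853.0 / 48.2 = 17.70 mg/L
k = ln2 / t½ = 0.693147 / 16.8 = 0.04126 h⁻¹
t = ln(C₀ / C) / k = ln(17.70 / 7.70) / 0.04126
  = ln(2.299) / 0.04126 = 0.8325 / 0.04126 = 20.18 h

20.2 h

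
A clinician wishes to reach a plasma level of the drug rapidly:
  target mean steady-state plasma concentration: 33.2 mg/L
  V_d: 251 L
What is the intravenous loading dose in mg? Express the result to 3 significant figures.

LD = Css × Vd = 33.2 × 251 = 8333 mg

8330 mg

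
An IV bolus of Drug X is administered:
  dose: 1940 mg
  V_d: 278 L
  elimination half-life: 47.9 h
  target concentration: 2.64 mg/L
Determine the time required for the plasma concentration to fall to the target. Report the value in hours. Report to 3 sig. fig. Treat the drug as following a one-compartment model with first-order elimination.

67.2 h

C₀ = Dose / Vd = 1940 / 278 = 6.978 mg/L
k = ln2 / t½ = 0.693147 / 47.9 = 0.01447 h⁻¹
t = ln(C₀ / C) / k = ln(6.978 / 2.64) / 0.01447
  = ln(2.643) / 0.01447 = 0.9719 / 0.01447 = 67.17 h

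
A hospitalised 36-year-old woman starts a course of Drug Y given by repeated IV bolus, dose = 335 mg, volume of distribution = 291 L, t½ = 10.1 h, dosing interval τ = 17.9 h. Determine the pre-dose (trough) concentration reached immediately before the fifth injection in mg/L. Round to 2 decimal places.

0.47 mg/L

C₀ per dose = Dose / Vd = 335 / 291 = 1.151 mg/L
k = ln2 / t½ = 0.693147 / 10.1 = 0.06863 h⁻¹
Fraction remaining after one interval: r = e^(−kτ) = e^(−0.06863 × 17.9) = 0.2927
Before dose 5, 4 doses have been given (aged 1τ, 2τ, 3τ, 4τ).
C_trough = C₀ × (r + r² + … + r^4) = C₀ × r(1−r^4)/(1−r)
        = 1.151 × 0.2927 × (1 − 0.007340) / (1 − 0.2927) = 0.4728 mg/L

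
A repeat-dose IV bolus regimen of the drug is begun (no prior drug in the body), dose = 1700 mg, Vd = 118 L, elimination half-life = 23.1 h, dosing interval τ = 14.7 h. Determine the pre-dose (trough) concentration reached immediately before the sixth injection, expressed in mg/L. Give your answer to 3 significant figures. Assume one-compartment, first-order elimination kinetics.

C₀ per dose = Dose / Vd = 1700 / 118 = 14.41 mg/L
k = ln2 / t½ = 0.693147 / 23.1 = 0.03001 h⁻¹
Fraction remaining after one interval: r = e^(−kτ) = e^(−0.03001 × 14.7) = 0.6433
Before dose 6, 5 doses have been given (aged 1τ, 2τ, 3τ, 4τ, 5τ).
C_trough = C₀ × (r + r² + … + r^5) = C₀ × r(1−r^5)/(1−r)
        = 14.41 × 0.6433 × (1 − 0.1102) / (1 − 0.6433) = 23.12 mg/L

23.1 mg/L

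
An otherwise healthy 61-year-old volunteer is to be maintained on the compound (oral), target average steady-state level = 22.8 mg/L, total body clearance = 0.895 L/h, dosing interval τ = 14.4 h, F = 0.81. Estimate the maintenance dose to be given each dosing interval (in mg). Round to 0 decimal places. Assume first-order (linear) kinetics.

363 mg

At steady state, F × (Dose/τ) = Css × CL.
Dose = Css × CL × τ / F = 22.8 × 0.8950 × 14.4 / 0.81 = 362.8 mg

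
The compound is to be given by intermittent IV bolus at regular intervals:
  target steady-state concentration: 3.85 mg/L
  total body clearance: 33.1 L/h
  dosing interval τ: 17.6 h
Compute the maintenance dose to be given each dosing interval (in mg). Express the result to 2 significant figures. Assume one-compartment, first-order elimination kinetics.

At steady state, Dose/τ = Css × CL.
Dose = Css × CL × τ = 3.85 × 33.10 × 17.6 = 2243 mg

2200 mg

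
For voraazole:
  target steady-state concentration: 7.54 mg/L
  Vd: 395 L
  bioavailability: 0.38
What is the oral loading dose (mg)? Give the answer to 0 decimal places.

LD = Css × Vd / F = 7.54 × 395 / 0.38 = 7838 mg

7838 mg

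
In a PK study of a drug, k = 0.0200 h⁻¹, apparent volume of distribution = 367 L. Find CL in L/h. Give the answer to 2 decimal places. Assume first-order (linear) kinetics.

7.34 L/h

CL = k × Vd = 0.0200 × 367 = 7.340 L/h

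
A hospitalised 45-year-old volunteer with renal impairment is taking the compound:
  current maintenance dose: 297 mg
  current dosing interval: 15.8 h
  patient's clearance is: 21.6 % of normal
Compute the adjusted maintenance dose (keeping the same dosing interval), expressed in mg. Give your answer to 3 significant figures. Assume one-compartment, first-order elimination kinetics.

64.2 mg

To keep the same average steady-state level, dosing rate must scale with clearance.
CL ratio = 21.6 / 100 = 0.2160
New dose (same interval) = 297 × 0.2160 = 64.15 mg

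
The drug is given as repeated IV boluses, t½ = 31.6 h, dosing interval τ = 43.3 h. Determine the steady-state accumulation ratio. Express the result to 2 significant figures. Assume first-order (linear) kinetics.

1.6

k = ln2 / t½ = 0.693147 / 31.6 = 0.02194 h⁻¹
e^(−kτ) = e^(−0.02194 × 43.3) = 0.3867
Accumulation ratio R = 1 / (1 − e^(−kτ)) = 1 / (1 − 0.3867) = 1.631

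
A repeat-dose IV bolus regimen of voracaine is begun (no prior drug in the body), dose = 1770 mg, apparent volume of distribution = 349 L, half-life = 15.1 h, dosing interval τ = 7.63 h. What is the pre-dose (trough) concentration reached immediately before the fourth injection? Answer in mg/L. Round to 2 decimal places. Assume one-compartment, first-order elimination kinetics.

7.86 mg/L

C₀ per dose = Dose / Vd = 1770 / 349 = 5.072 mg/L
k = ln2 / t½ = 0.693147 / 15.1 = 0.04590 h⁻¹
Fraction remaining after one interval: r = e^(−kτ) = e^(−0.04590 × 7.63) = 0.7045
Before dose 4, 3 doses have been given (aged 1τ, 2τ, 3τ).
C_trough = C₀ × (r + r² + … + r^3) = C₀ × r(1−r^3)/(1−r)
        = 5.072 × 0.7045 × (1 − 0.3497) / (1 − 0.7045) = 7.864 mg/L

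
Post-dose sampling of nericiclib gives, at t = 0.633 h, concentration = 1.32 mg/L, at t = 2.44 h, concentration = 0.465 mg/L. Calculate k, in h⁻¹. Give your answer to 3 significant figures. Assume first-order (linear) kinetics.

k = ln(C₁/C₂) / (t₂ − t₁) = ln(1.32/0.465) / (2.44 − 0.633)
  = 1.043 / 1.807 = 0.5772 h⁻¹

0.577 h⁻¹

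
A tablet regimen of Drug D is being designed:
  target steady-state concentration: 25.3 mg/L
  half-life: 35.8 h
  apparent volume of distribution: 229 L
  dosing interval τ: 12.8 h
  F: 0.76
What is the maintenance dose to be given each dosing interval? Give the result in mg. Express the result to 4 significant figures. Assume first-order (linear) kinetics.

k = ln2 / t½ = 0.693147 / 35.8 = 0.01936 h⁻¹
CL = k × Vd = 0.01936 × 229 = 4.433 L/h
At steady state, F × (Dose/τ) = Css × CL.
Dose = Css × CL × τ / F = 25.3 × 4.433 × 12.8 / 0.76 = 1889 mg

1889 mg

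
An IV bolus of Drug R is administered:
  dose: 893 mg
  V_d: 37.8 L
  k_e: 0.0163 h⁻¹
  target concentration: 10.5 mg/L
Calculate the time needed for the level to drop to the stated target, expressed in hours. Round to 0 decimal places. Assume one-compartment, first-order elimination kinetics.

C₀ = Dose / Vd = 893.0 / 37.8 = 23.62 mg/L
t = ln(C₀ / C) / k = ln(23.62 / 10.5) / 0.01630
  = ln(2.250) / 0.01630 = 0.8109 / 0.01630 = 49.75 h

50 h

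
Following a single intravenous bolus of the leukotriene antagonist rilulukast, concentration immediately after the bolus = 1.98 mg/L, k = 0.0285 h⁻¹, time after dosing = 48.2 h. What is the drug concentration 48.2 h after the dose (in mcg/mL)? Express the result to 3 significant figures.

C = C₀ · e^(−k·t) = 1.980 × e^(−0.02850 × 48.2)
  = 1.980 × 0.2532 = 0.5013 mg/L
(0.5013 mg/L = 0.5013 mcg/mL)

0.501 mcg/mL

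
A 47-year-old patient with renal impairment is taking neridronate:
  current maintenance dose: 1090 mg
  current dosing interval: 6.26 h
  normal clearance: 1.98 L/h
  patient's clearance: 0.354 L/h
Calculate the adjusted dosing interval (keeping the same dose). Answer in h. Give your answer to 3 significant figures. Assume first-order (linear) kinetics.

To keep the same average steady-state level, dosing rate must scale with clearance.
CL ratio = 0.354 / 1.98 = 0.1788
New interval (same dose) = 6.26 / 0.1788 = 35.01 h

35.0 h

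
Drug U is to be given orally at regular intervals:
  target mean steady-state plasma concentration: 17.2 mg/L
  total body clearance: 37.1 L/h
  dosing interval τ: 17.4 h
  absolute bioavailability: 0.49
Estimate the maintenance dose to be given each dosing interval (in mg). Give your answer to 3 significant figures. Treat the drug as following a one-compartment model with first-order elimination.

At steady state, F × (Dose/τ) = Css × CL.
Dose = Css × CL × τ / F = 17.2 × 37.10 × 17.4 / 0.49 = 22660 mg

22700 mg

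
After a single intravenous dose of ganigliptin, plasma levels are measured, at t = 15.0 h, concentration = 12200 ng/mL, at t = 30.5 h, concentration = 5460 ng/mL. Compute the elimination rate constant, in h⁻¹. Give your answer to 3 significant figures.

0.0519 h⁻¹

k = ln(C₁/C₂) / (t₂ − t₁) = ln(12200/5460) / (30.5 − 15.0)
  = 0.8040 / 15.50 = 0.05187 h⁻¹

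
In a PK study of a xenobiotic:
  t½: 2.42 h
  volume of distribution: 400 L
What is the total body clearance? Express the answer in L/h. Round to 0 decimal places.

k = ln2 / t½ = 0.693147 / 2.42 = 0.2864 h⁻¹
CL = k × Vd = 0.2864 × 400 = 114.6 L/h

115 L/h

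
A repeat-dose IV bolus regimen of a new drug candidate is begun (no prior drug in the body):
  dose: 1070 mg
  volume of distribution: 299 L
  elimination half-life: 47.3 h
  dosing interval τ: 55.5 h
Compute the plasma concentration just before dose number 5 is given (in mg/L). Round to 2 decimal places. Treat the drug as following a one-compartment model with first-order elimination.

C₀ per dose = Dose / Vd = 1070 / 299 = 3.579 mg/L
k = ln2 / t½ = 0.693147 / 47.3 = 0.01465 h⁻¹
Fraction remaining after one interval: r = e^(−kτ) = e^(−0.01465 × 55.5) = 0.4435
Before dose 5, 4 doses have been given (aged 1τ, 2τ, 3τ, 4τ).
C_trough = C₀ × (r + r² + … + r^4) = C₀ × r(1−r^4)/(1−r)
        = 3.579 × 0.4435 × (1 − 0.03869) / (1 − 0.4435) = 2.742 mg/L

2.74 mg/L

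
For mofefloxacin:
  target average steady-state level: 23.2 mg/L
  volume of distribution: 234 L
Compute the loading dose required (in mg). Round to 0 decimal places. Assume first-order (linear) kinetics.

5429 mg

LD = Css × Vd = 23.2 × 234 = 5429 mg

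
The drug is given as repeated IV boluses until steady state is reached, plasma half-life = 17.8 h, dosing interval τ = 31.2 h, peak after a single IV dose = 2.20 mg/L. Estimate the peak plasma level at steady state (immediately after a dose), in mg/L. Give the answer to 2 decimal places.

k = ln2 / t½ = 0.693147 / 17.8 = 0.03894 h⁻¹
e^(−kτ) = e^(−0.03894 × 31.2) = 0.2967
Accumulation ratio R = 1 / (1 − e^(−kτ)) = 1 / (1 − 0.2967) = 1.422
Steady-state peak = C₀ × R = 2.20 × 1.422 = 3.128 mg/L

3.13 mg/L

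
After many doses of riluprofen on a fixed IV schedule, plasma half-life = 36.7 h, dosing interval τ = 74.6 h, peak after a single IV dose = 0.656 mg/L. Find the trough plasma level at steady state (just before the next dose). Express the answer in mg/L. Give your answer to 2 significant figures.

k = ln2 / t½ = 0.693147 / 36.7 = 0.01889 h⁻¹
e^(−kτ) = e^(−0.01889 × 74.6) = 0.2443
Accumulation ratio R = 1 / (1 − e^(−kτ)) = 1 / (1 − 0.2443) = 1.323
Steady-state trough = C₀ × R × e^(−kτ) = 0.656 × 1.323 × 0.2443 = 0.2120 mg/L

0.21 mg/L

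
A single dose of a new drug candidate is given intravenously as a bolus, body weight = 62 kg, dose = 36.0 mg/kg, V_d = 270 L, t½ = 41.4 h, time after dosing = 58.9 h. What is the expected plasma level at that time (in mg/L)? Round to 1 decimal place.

Total dose = 36.0 × 62 = 2232 mg
C₀ = Dose / Vd = 2232 / 270 = 8.267 mg/L
k = ln2 / t½ = 0.693147 / 41.4 = 0.01674 h⁻¹
C = C₀ · e^(−k·t) = 8.267 × e^(−0.01674 × 58.9)
  = 8.267 × 0.3731 = 3.084 mg/L

3.1 mg/L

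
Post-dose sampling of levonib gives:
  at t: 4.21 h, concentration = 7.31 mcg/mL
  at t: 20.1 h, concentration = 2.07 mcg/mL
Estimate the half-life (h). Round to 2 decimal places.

8.73 h

k = ln(C₁/C₂) / (t₂ − t₁) = ln(7.31/2.07) / (20.1 − 4.21)
  = 1.262 / 15.89 = 0.07942 h⁻¹
t½ = ln2 / k = 0.693147 / 0.07942 = 8.728 h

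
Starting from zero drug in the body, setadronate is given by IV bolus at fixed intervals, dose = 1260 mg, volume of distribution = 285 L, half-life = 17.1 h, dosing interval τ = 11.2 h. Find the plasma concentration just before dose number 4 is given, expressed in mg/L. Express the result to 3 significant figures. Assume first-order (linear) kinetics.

C₀ per dose = Dose / Vd = 1260 / 285 = 4.421 mg/L
k = ln2 / t½ = 0.693147 / 17.1 = 0.04053 h⁻¹
Fraction remaining after one interval: r = e^(−kτ) = e^(−0.04053 × 11.2) = 0.6351
Before dose 4, 3 doses have been given (aged 1τ, 2τ, 3τ).
C_trough = C₀ × (r + r² + … + r^3) = C₀ × r(1−r^3)/(1−r)
        = 4.421 × 0.6351 × (1 − 0.2562) / (1 − 0.6351) = 5.723 mg/L

5.72 mg/L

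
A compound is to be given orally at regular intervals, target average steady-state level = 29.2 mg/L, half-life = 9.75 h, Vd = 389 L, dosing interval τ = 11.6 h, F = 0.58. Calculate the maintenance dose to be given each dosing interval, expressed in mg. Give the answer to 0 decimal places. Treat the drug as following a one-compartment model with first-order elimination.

16150 mg

k = ln2 / t½ = 0.693147 / 9.75 = 0.07109 h⁻¹
CL = k × Vd = 0.07109 × 389 = 27.65 L/h
At steady state, F × (Dose/τ) = Css × CL.
Dose = Css × CL × τ / F = 29.2 × 27.65 × 11.6 / 0.58 = 16150 mg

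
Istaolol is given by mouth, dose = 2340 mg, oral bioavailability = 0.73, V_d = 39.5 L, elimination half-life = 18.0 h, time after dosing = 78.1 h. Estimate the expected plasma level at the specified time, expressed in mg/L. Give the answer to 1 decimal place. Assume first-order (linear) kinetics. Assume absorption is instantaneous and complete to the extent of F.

Amount reaching circulation = F × Dose = 0.73 × 2340 = 1708 mg
C₀ = F·Dose / Vd = 1708 / 39.5 = 43.24 mg/L
k = ln2 / t½ = 0.693147 / 18.0 = 0.03851 h⁻¹
C = C₀ · e^(−k·t) = 43.24 × e^(−0.03851 × 78.1)
  = 43.24 × 0.04941 = 2.136 mg/L

2.1 mg/L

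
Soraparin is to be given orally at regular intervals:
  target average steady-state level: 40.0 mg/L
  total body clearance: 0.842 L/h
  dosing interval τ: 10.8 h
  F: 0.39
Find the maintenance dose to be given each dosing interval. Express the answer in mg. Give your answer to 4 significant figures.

932.7 mg

At steady state, F × (Dose/τ) = Css × CL.
Dose = Css × CL × τ / F = 40.0 × 0.8420 × 10.8 / 0.39 = 932.7 mg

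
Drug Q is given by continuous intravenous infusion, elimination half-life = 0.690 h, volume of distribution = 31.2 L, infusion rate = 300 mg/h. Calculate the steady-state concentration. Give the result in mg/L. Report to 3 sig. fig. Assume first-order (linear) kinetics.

9.57 mg/L

k = ln2 / t½ = 0.693147 / 0.690 = 1.005 h⁻¹
CL = k × Vd = 1.005 × 31.2 = 31.36 L/h
At steady state Css = R₀ / CL = 300 / 31.36 = 9.566 mg/L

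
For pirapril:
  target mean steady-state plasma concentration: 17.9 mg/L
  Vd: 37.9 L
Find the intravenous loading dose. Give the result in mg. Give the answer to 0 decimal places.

LD = Css × Vd = 17.9 × 37.9 = 678.4 mg

678 mg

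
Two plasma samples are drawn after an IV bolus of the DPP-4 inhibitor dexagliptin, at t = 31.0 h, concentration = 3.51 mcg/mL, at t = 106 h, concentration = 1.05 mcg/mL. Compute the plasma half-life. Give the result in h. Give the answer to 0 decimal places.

k = ln(C₁/C₂) / (t₂ − t₁) = ln(3.51/1.05) / (106 − 31.0)
  = 1.207 / 75.00 = 0.01609 h⁻¹
t½ = ln2 / k = 0.693147 / 0.01609 = 43.08 h

43 h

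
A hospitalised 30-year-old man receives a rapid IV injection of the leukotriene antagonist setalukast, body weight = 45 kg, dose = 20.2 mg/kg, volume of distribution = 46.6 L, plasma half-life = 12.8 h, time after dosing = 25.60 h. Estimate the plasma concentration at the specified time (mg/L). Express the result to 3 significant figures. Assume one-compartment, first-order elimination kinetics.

4.88 mg/L

Total dose = 20.2 × 45 = 909.0 mg
C₀ = Dose / Vd = 909.0 / 46.6 = 19.51 mg/L
k = ln2 / t½ = 0.693147 / 12.8 = 0.05415 h⁻¹
t / t½ = 25.60 / 12.8 = 2 half-lives
C = C₀ × (1/2)^2 = 19.51 × 0.2500 = 4.878 mg/L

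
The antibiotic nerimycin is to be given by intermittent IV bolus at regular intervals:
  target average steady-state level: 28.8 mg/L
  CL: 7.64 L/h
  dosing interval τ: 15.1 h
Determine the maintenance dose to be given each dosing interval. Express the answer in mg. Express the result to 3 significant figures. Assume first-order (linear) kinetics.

3320 mg

At steady state, Dose/τ = Css × CL.
Dose = Css × CL × τ = 28.8 × 7.640 × 15.1 = 3322 mg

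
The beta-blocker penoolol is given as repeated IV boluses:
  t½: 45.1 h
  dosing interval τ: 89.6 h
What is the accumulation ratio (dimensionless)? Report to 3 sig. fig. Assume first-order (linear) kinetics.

k = ln2 / t½ = 0.693147 / 45.1 = 0.01537 h⁻¹
e^(−kτ) = e^(−0.01537 × 89.6) = 0.2523
Accumulation ratio R = 1 / (1 − e^(−kτ)) = 1 / (1 − 0.2523) = 1.337

1.34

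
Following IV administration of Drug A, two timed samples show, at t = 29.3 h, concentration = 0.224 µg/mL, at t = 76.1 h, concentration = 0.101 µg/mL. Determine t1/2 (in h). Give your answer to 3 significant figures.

40.7 h

k = ln(C₁/C₂) / (t₂ − t₁) = ln(0.224/0.101) / (76.1 − 29.3)
  = 0.7965 / 46.80 = 0.01702 h⁻¹
t½ = ln2 / k = 0.693147 / 0.01702 = 40.73 h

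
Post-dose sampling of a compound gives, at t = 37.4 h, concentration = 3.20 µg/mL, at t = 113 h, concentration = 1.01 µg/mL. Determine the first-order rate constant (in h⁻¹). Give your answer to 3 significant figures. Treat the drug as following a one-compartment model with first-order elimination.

0.0153 h⁻¹

k = ln(C₁/C₂) / (t₂ − t₁) = ln(3.20/1.01) / (113 − 37.4)
  = 1.153 / 75.60 = 0.01525 h⁻¹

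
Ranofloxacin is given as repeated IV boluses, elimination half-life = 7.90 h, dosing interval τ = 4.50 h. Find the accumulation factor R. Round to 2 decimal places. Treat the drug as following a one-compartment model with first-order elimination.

3.07

k = ln2 / t½ = 0.693147 / 7.90 = 0.08774 h⁻¹
e^(−kτ) = e^(−0.08774 × 4.50) = 0.6738
Accumulation ratio R = 1 / (1 − e^(−kτ)) = 1 / (1 − 0.6738) = 3.066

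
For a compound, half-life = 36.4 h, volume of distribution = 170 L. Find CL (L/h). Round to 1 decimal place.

k = ln2 / t½ = 0.693147 / 36.4 = 0.01904 h⁻¹
CL = k × Vd = 0.01904 × 170 = 3.237 L/h

3.2 L/h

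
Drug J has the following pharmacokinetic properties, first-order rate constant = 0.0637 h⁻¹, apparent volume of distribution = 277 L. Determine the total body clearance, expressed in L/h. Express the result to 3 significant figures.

17.6 L/h

CL = k × Vd = 0.0637 × 277 = 17.64 L/h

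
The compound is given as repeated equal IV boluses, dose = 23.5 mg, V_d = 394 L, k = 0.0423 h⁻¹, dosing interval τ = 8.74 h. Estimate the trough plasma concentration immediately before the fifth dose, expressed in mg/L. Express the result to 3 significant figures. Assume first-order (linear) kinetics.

C₀ per dose = Dose / Vd = 23.5 / 394 = 0.05964 mg/L
Fraction remaining after one interval: r = e^(−kτ) = e^(−0.04230 × 8.74) = 0.6909
Before dose 5, 4 doses have been given (aged 1τ, 2τ, 3τ, 4τ).
C_trough = C₀ × (r + r² + … + r^4) = C₀ × r(1−r^4)/(1−r)
        = 0.05964 × 0.6909 × (1 − 0.2279) / (1 − 0.6909) = 0.1029 mg/L

0.103 mg/L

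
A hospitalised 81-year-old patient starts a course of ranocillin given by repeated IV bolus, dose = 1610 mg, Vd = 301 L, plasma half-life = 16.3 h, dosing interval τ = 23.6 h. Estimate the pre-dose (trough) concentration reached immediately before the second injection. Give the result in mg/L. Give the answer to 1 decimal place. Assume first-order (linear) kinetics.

C₀ per dose = Dose / Vd = 1610 / 301 = 5.349 mg/L
k = ln2 / t½ = 0.693147 / 16.3 = 0.04252 h⁻¹
Fraction remaining after one interval: r = e^(−kτ) = e^(−0.04252 × 23.6) = 0.3666
Before dose 2, 1 dose has been given (aged 1τ).
C_trough = C₀ × r = 5.349 × 0.3666 = 1.961 mg/L

2.0 mg/L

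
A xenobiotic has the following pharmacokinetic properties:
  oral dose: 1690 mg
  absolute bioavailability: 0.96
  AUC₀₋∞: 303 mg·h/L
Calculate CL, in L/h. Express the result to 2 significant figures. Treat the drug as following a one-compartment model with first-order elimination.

5.4 L/h

CL = F·Dose / AUC = 0.96 × 1690 / 303 = 5.354 L/h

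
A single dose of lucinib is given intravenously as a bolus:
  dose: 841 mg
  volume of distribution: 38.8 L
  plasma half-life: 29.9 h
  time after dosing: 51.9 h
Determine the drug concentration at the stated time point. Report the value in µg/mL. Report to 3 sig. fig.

6.51 µg/mL

C₀ = Dose / Vd = 841.0 / 38.8 = 21.68 mg/L
k = ln2 / t½ = 0.693147 / 29.9 = 0.02318 h⁻¹
C = C₀ · e^(−k·t) = 21.68 × e^(−0.02318 × 51.9)
  = 21.68 × 0.3003 = 6.511 mg/L
(6.511 mg/L = 6.511 µg/mL)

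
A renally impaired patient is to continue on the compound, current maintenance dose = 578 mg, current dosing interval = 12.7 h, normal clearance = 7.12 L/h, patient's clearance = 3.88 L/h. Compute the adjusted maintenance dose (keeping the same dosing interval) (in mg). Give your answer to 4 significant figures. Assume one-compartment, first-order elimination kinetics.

315.0 mg

To keep the same average steady-state level, dosing rate must scale with clearance.
CL ratio = 3.88 / 7.12 = 0.5449
New dose (same interval) = 578 × 0.5449 = 315.0 mg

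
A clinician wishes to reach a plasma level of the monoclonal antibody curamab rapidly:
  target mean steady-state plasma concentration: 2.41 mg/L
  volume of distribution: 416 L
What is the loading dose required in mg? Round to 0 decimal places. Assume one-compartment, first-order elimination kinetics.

1003 mg

LD = Css × Vd = 2.41 × 416 = 1003 mg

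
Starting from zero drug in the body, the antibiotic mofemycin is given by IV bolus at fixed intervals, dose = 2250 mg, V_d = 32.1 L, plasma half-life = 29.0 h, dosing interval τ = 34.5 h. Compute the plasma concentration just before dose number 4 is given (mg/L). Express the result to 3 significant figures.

C₀ per dose = Dose / Vd = 2250 / 32.1 = 70.09 mg/L
k = ln2 / t½ = 0.693147 / 29.0 = 0.02390 h⁻¹
Fraction remaining after one interval: r = e^(−kτ) = e^(−0.02390 × 34.5) = 0.4384
Before dose 4, 3 doses have been given (aged 1τ, 2τ, 3τ).
C_trough = C₀ × (r + r² + … + r^3) = C₀ × r(1−r^3)/(1−r)
        = 70.09 × 0.4384 × (1 − 0.08426) / (1 − 0.4384) = 50.10 mg/L

50.1 mg/L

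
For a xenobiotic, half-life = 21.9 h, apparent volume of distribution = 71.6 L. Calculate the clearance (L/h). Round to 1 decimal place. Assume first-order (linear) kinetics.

2.3 L/h

k = ln2 / t½ = 0.693147 / 21.9 = 0.03165 h⁻¹
CL = k × Vd = 0.03165 × 71.6 = 2.266 L/h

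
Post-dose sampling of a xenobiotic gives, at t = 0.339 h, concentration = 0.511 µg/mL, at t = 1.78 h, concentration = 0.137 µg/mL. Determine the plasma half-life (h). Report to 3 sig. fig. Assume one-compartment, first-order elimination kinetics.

k = ln(C₁/C₂) / (t₂ − t₁) = ln(0.511/0.137) / (1.78 − 0.339)
  = 1.316 / 1.441 = 0.9133 h⁻¹
t½ = ln2 / k = 0.693147 / 0.9133 = 0.7589 h

0.759 h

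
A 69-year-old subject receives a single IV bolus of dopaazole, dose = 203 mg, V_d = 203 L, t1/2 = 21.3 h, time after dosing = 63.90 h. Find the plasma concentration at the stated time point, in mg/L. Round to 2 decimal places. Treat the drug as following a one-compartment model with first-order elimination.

0.13 mg/L

C₀ = Dose / Vd = 203.0 / 203 = 1.000 mg/L
k = ln2 / t½ = 0.693147 / 21.3 = 0.03254 h⁻¹
t / t½ = 63.90 / 21.3 = 3 half-lives
C = C₀ × (1/2)^3 = 1.000 × 0.1250 = 0.1250 mg/L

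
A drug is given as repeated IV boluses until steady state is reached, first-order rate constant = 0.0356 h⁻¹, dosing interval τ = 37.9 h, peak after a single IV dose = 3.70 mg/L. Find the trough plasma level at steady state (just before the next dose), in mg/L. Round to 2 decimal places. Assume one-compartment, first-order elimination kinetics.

e^(−kτ) = e^(−0.03560 × 37.9) = 0.2594
Accumulation ratio R = 1 / (1 − e^(−kτ)) = 1 / (1 − 0.2594) = 1.350
Steady-state trough = C₀ × R × e^(−kτ) = 3.70 × 1.350 × 0.2594 = 1.296 mg/L

1.30 mg/L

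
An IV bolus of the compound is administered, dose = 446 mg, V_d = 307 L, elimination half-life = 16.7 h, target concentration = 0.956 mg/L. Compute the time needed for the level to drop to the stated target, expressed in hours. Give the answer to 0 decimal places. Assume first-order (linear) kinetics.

10 h

C₀ = Dose / Vd = 446.0 / 307 = 1.453 mg/L
k = ln2 / t½ = 0.693147 / 16.7 = 0.04151 h⁻¹
t = ln(C₀ / C) / k = ln(1.453 / 0.956) / 0.04151
  = ln(1.520) / 0.04151 = 0.4187 / 0.04151 = 10.09 h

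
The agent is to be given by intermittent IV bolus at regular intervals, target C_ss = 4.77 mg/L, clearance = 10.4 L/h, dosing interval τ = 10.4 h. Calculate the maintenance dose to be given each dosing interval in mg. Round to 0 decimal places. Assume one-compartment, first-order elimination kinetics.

At steady state, Dose/τ = Css × CL.
Dose = Css × CL × τ = 4.77 × 10.40 × 10.4 = 515.9 mg

516 mg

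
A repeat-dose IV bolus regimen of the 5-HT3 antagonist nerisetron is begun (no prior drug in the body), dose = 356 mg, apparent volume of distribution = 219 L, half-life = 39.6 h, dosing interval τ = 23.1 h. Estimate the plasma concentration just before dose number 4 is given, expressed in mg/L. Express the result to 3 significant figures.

2.29 mg/L

C₀ per dose = Dose / Vd = 356 / 219 = 1.626 mg/L
k = ln2 / t½ = 0.693147 / 39.6 = 0.01750 h⁻¹
Fraction remaining after one interval: r = e^(−kτ) = e^(−0.01750 × 23.1) = 0.6675
Before dose 4, 3 doses have been given (aged 1τ, 2τ, 3τ).
C_trough = C₀ × (r + r² + … + r^3) = C₀ × r(1−r^3)/(1−r)
        = 1.626 × 0.6675 × (1 − 0.2974) / (1 − 0.6675) = 2.293 mg/L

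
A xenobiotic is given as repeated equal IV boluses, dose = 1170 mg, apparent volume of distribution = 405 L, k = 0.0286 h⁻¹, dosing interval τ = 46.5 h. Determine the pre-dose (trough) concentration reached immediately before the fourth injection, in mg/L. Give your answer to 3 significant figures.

1.02 mg/L

C₀ per dose = Dose / Vd = 1170 / 405 = 2.889 mg/L
Fraction remaining after one interval: r = e^(−kτ) = e^(−0.02860 × 46.5) = 0.2645
Before dose 4, 3 doses have been given (aged 1τ, 2τ, 3τ).
C_trough = C₀ × (r + r² + … + r^3) = C₀ × r(1−r^3)/(1−r)
        = 2.889 × 0.2645 × (1 − 0.01850) / (1 − 0.2645) = 1.020 mg/L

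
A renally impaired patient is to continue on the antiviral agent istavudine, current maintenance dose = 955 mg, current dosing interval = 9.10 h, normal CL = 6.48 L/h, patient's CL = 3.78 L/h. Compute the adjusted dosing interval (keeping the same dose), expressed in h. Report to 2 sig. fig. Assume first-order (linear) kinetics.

To keep the same average steady-state level, dosing rate must scale with clearance.
CL ratio = 3.78 / 6.48 = 0.5833
New interval (same dose) = 9.10 / 0.5833 = 15.60 h

16 h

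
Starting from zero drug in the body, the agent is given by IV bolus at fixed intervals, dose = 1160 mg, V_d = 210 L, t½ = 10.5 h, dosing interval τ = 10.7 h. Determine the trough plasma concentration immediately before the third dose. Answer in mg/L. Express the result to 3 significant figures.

4.07 mg/L

C₀ per dose = Dose / Vd = 1160 / 210 = 5.524 mg/L
k = ln2 / t½ = 0.693147 / 10.5 = 0.06601 h⁻¹
Fraction remaining after one interval: r = e^(−kτ) = e^(−0.06601 × 10.7) = 0.4935
Before dose 3, 2 doses have been given (aged 1τ, 2τ).
C_trough = C₀ × (r + r²) = 5.524 × (0.4935 + 0.2435) = 4.071 mg/L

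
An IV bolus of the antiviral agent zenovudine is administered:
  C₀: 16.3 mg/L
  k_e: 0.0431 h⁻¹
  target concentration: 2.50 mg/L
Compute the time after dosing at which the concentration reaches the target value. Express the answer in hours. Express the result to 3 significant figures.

43.5 h

t = ln(C₀ / C) / k = ln(16.30 / 2.50) / 0.04310
  = ln(6.520) / 0.04310 = 1.875 / 0.04310 = 43.50 h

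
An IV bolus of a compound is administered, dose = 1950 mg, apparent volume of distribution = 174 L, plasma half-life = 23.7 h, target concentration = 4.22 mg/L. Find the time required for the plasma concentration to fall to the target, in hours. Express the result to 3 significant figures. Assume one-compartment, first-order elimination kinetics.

C₀ = Dose / Vd = 1950 / 174 = 11.21 mg/L
k = ln2 / t½ = 0.693147 / 23.7 = 0.02925 h⁻¹
t = ln(C₀ / C) / k = ln(11.21 / 4.22) / 0.02925
  = ln(2.656) / 0.02925 = 0.9768 / 0.02925 = 33.39 h

33.4 h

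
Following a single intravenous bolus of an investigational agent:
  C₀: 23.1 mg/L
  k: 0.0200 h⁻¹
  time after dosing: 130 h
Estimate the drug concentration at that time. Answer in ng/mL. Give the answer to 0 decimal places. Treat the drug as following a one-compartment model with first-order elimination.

1716 ng/mL

C = C₀ · e^(−k·t) = 23.10 × e^(−0.02000 × 130)
  = 23.10 × 0.07427 = 1.716 mg/L
Convert: 1.716 mg/L × 1000 = 1716 ng/mL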